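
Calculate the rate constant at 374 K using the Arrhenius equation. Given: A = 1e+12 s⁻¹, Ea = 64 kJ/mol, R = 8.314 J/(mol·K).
1.15e+03 s⁻¹

k = A·exp(-Ea/(R·T)) = 1e+12·exp(-64000/(8.314·374)) = 1e+12·exp(-20.5825) = 1e+12·1.1511e-09 = 1.15e+03 s⁻¹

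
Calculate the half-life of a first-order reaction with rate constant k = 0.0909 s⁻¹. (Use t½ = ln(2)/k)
7.63 s

t½ = ln(2)/k = 0.6931/0.0909 = 7.63 s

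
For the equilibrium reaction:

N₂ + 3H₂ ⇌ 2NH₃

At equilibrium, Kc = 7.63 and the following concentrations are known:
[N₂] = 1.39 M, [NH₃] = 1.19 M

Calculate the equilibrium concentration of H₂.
[H₂] = 0.5111 M

Kc = ([NH₃]^2) / ([N₂] × [H₂]^3) = 7.63
[H₂]^3 = (product terms)/(Kc · other reactant terms) = 1.4161 / (7.63 · 1.39) = 0.13352
[H₂] = (0.13352)^(1/3) = 0.5111 M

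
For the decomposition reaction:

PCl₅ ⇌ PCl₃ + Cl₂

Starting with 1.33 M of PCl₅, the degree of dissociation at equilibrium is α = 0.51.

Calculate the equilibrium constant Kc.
K_c = 0.7060

x = α·[A]₀ = 0.51 × 1.33 = 0.6783 M dissociated.
At eq: [PCl₅] = 1.33 − 0.6783 = 0.6517 M; [PCl₃] = [Cl₂] = x = 0.6783 M.
Kc = [PCl₃][Cl₂]/[PCl₅] = (0.6783)²/0.6517 = 0.706.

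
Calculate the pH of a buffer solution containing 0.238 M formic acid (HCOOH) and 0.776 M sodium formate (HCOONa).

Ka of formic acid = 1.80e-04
pH = 4.26

pKa = -log(1.80e-04) = 3.74. pH = pKa + log([A⁻]/[HA]) = 3.74 + log(0.776/0.238)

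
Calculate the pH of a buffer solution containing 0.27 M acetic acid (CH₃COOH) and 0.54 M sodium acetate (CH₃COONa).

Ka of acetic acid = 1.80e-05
pH = 5.05

pKa = -log(1.80e-05) = 4.74. pH = pKa + log([A⁻]/[HA]) = 4.74 + log(0.54/0.27)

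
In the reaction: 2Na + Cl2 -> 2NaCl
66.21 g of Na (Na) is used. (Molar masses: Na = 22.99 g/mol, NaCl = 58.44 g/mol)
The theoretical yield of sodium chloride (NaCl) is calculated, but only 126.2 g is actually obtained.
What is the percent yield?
Moles of Na = 66.21 g ÷ 22.99 g/mol = 2.87995 mol
Mole ratio: 2 mol NaCl / 2 mol Na
Moles of NaCl = 2.87995 × (2/2) = 2.87995 mol
Theoretical yield = 2.87995 mol × 58.44 g/mol = 168.3 g
Actual yield = 126.2 g
Percent yield = (126.2 / 168.3) × 100% = 75.0%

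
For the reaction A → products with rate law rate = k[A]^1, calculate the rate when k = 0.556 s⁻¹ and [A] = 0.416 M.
0.2313 M/s

rate = k·[A]^1 = 0.556·(0.416)^1 = 0.556·0.416 = 0.2313 M/s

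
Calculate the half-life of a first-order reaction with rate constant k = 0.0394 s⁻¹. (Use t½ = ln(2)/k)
17.59 s

t½ = ln(2)/k = 0.6931/0.0394 = 17.59 s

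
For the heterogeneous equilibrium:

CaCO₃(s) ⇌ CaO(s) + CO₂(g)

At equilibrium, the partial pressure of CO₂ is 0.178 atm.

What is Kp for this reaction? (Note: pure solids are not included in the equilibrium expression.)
K_p = 0.178

Solids (CaCO₃, CaO) have activity 1 and are excluded.
Kp = P(CO₂) = 0.178.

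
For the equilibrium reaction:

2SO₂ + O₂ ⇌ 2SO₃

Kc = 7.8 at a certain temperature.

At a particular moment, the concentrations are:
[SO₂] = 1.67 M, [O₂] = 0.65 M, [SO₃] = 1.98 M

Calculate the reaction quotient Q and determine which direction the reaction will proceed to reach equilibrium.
Q = 2.163, Q < K, reaction proceeds forward (toward products)

Q = ([SO₃]^2) / ([SO₂]^2 × [O₂])
  = ((1.98)^2) / ((1.67)^2·(0.65)) = 3.9204/1.8128 = 2.163
Since Q = 2.163 < Kc = 7.8, the reaction proceeds forward (toward products) to reach equilibrium.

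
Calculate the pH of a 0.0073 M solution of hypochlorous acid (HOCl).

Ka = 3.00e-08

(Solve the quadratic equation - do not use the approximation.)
pH = 4.83

x² + Ka×x - Ka×C = 0. Using quadratic formula: [H⁺] = 1.4784e-05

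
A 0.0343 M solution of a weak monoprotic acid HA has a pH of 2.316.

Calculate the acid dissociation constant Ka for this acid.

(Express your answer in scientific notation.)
K_a = 7.92e-04

[H⁺] = 10^(−pH) = 10^(−2.316) = 4.831e-03 M. For HA ⇌ H⁺ + A⁻, Ka = x²/(C − x) = (4.831e-03)²/(0.0343 − 4.831e-03) = 7.92e-04.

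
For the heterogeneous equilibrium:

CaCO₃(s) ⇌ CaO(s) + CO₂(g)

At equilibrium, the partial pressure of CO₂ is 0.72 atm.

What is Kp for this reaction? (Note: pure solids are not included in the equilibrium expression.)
K_p = 0.72

Solids (CaCO₃, CaO) have activity 1 and are excluded.
Kp = P(CO₂) = 0.72.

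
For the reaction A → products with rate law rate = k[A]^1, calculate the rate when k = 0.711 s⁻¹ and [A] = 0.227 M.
0.1614 M/s

rate = k·[A]^1 = 0.711·(0.227)^1 = 0.711·0.227 = 0.1614 M/s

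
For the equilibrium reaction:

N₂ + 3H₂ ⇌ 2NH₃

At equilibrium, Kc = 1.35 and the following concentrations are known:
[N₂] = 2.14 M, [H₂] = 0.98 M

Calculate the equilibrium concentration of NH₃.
[NH₃] = 1.6490 M

Kc = ([NH₃]^2) / ([N₂] × [H₂]^3) = 1.35
[NH₃]^2 = Kc · (reactant terms)/(other product terms) = 1.35 · 2.0142 / 1 = 2.7191
[NH₃] = (2.7191)^(1/2) = 1.6490 M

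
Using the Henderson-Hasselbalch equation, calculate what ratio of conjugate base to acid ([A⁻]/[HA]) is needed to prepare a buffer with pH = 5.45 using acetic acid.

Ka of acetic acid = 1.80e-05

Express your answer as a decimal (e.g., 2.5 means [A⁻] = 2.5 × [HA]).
[A⁻]/[HA] = 5.073

pKa = −log(1.80e-05) = 4.7447. pH = pKa + log([A⁻]/[HA]). 5.45 = 4.7447 + log(ratio). log(ratio) = 5.45 − 4.7447 = 0.7053. ratio = 10^(0.7053) = 5.073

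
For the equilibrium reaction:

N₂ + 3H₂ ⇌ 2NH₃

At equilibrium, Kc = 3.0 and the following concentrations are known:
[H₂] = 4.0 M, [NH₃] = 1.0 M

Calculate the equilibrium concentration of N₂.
[N₂] = 0.0052 M

Kc = ([NH₃]^2) / ([N₂] × [H₂]^3) = 3.0
[N₂]^1 = (product terms)/(Kc · other reactant terms) = 1 / (3.0 · 64) = 0.0052083
[N₂] = 0.0052 M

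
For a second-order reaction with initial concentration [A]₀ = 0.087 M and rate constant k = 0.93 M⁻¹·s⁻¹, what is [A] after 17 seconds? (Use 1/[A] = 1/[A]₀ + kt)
0.0366 M

1/[A] = 1/[A]₀ + k·t = 1/0.087 + (0.93)·(17) = 11.4943 + 15.8100 = 27.3043
[A] = 1/27.3043 = 0.0366 M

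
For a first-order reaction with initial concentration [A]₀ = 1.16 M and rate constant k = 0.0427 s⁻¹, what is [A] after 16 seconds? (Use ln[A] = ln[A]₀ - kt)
0.5858 M

ln[A] = ln[A]₀ - k·t = ln(1.16) - (0.0427)·(16) = 0.1484 - 0.6832 = -0.5348
[A] = e^(-0.5348) = 0.5858 M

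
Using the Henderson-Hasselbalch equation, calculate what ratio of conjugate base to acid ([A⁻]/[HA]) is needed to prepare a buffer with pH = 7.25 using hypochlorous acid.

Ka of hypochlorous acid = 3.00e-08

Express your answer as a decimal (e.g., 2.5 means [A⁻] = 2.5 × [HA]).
[A⁻]/[HA] = 0.533

pKa = −log(3.00e-08) = 7.5229. pH = pKa + log([A⁻]/[HA]). 7.25 = 7.5229 + log(ratio). log(ratio) = 7.25 − 7.5229 = -0.2729. ratio = 10^(-0.2729) = 0.533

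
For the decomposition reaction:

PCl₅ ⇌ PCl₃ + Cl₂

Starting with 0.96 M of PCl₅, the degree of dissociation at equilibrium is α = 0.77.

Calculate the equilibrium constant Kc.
K_c = 2.4747

x = α·[A]₀ = 0.77 × 0.96 = 0.7392 M dissociated.
At eq: [PCl₅] = 0.96 − 0.7392 = 0.2208 M; [PCl₃] = [Cl₂] = x = 0.7392 M.
Kc = [PCl₃][Cl₂]/[PCl₅] = (0.7392)²/0.2208 = 2.475.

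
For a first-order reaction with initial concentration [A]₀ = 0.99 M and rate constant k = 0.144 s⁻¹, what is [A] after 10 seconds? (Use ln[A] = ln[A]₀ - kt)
0.2346 M

ln[A] = ln[A]₀ - k·t = ln(0.99) - (0.144)·(10) = -0.0101 - 1.4400 = -1.4501
[A] = e^(-1.4501) = 0.2346 M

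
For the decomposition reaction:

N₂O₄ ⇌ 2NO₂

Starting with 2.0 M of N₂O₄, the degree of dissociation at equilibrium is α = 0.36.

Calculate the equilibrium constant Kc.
K_c = 1.6200

x = α·[A]₀ = 0.36 × 2.0 = 0.72 M dissociated.
At eq: [N₂O₄] = 2.0 − 0.72 = 1.28 M; [NO₂] = 2x = 1.44 M.
Kc = [NO₂]²/[N₂O₄] = (1.44)²/1.28 = 1.62.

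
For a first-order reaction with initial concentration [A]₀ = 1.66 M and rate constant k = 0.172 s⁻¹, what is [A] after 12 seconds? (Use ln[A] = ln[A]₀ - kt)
0.2107 M

ln[A] = ln[A]₀ - k·t = ln(1.66) - (0.172)·(12) = 0.5068 - 2.0640 = -1.5572
[A] = e^(-1.5572) = 0.2107 M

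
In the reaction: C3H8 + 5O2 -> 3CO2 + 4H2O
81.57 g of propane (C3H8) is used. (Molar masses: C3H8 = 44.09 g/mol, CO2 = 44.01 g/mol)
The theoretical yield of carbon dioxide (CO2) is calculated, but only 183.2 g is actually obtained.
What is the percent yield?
Moles of C3H8 = 81.57 g ÷ 44.09 g/mol = 1.85008 mol
Mole ratio: 3 mol CO2 / 1 mol C3H8
Moles of CO2 = 1.85008 × (3/1) = 5.55024 mol
Theoretical yield = 5.55024 mol × 44.01 g/mol = 244.27 g
Actual yield = 183.2 g
Percent yield = (183.2 / 244.27) × 100% = 75.0%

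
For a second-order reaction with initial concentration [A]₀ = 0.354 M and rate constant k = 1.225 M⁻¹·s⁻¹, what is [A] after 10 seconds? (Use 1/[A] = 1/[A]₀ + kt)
0.0663 M

1/[A] = 1/[A]₀ + k·t = 1/0.354 + (1.225)·(10) = 2.8249 + 12.2500 = 15.0749
[A] = 1/15.0749 = 0.0663 M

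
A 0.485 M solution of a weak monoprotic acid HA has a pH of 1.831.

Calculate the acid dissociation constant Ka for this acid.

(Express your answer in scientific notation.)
K_a = 4.63e-04

[H⁺] = 10^(−pH) = 10^(−1.831) = 1.476e-02 M. For HA ⇌ H⁺ + A⁻, Ka = x²/(C − x) = (1.476e-02)²/(0.485 − 1.476e-02) = 4.63e-04.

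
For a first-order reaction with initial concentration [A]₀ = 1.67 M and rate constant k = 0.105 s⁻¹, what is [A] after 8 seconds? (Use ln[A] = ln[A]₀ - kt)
0.7210 M

ln[A] = ln[A]₀ - k·t = ln(1.67) - (0.105)·(8) = 0.5128 - 0.8400 = -0.3272
[A] = e^(-0.3272) = 0.7210 M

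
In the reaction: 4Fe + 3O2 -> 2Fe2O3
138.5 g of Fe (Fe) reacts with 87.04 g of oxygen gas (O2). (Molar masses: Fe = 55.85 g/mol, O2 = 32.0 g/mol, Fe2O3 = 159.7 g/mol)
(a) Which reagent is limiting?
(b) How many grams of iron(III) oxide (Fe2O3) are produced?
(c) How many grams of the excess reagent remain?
(a) Fe, (b) 198 g, (c) 27.52 g

Moles of Fe = 138.5 g ÷ 55.85 g/mol = 2.47986 mol
Moles of O2 = 87.04 g ÷ 32.0 g/mol = 2.72 mol
Moles ÷ coefficient: Fe: 2.47986/4 = 0.62, O2: 2.72/3 = 0.9067
(a) Fe has the smaller value, so Fe is the limiting reagent.
(b) Moles of Fe2O3 = 2.47986 mol Fe × (2/4) = 1.23993 mol; mass = 1.23993 mol × 159.7 g/mol = 198 g
(c) O2 consumed = 2.47986 × (3/4) = 1.85989 mol; remaining = 2.72 − 1.85989 = 0.860107 mol; mass = 0.860107 mol × 32.0 g/mol = 27.52 g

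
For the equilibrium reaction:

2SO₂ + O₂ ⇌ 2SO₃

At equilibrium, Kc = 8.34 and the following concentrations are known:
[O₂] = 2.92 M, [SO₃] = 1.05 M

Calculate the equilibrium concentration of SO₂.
[SO₂] = 0.2128 M

Kc = ([SO₃]^2) / ([SO₂]^2 × [O₂]) = 8.34
[SO₂]^2 = (product terms)/(Kc · other reactant terms) = 1.1025 / (8.34 · 2.92) = 0.045272
[SO₂] = (0.045272)^(1/2) = 0.2128 M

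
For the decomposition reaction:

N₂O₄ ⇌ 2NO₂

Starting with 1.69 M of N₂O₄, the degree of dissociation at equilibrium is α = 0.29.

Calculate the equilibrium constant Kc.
K_c = 0.8007

x = α·[A]₀ = 0.29 × 1.69 = 0.4901 M dissociated.
At eq: [N₂O₄] = 1.69 − 0.4901 = 1.2 M; [NO₂] = 2x = 0.9802 M.
Kc = [NO₂]²/[N₂O₄] = (0.9802)²/1.2 = 0.8007.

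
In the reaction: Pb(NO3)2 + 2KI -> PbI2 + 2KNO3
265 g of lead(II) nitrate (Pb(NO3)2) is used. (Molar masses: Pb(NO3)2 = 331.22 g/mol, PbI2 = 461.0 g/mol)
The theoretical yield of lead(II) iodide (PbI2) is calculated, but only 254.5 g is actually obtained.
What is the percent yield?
Moles of Pb(NO3)2 = 265 g ÷ 331.22 g/mol = 0.800072 mol
Mole ratio: 1 mol PbI2 / 1 mol Pb(NO3)2
Moles of PbI2 = 0.800072 × (1/1) = 0.800072 mol
Theoretical yield = 0.800072 mol × 461.0 g/mol = 368.83 g
Actual yield = 254.5 g
Percent yield = (254.5 / 368.83) × 100% = 69.0%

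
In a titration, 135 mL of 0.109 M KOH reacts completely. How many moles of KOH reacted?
Moles = Molarity × Volume (L)
Moles = 0.109 M × 0.135 L = 0.01472 mol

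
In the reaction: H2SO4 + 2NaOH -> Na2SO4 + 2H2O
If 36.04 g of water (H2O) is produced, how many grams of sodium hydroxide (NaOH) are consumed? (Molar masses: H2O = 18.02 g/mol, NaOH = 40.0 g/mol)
Moles of H2O = 36.04 g ÷ 18.02 g/mol = 2 mol
Mole ratio: 2 mol NaOH / 2 mol H2O
Moles of NaOH = 2 × (2/2) = 2 mol
Mass of NaOH = 2 mol × 40.0 g/mol = 80 g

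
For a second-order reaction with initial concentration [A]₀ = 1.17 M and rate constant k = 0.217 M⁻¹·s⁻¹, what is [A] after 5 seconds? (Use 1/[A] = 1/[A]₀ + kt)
0.5155 M

1/[A] = 1/[A]₀ + k·t = 1/1.17 + (0.217)·(5) = 0.8547 + 1.0850 = 1.9397
[A] = 1/1.9397 = 0.5155 M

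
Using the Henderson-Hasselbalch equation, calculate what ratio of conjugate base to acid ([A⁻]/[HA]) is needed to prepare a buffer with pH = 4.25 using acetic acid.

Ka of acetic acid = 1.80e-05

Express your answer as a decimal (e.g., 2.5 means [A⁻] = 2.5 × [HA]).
[A⁻]/[HA] = 0.320

pKa = −log(1.80e-05) = 4.7447. pH = pKa + log([A⁻]/[HA]). 4.25 = 4.7447 + log(ratio). log(ratio) = 4.25 − 4.7447 = -0.4947. ratio = 10^(-0.4947) = 0.320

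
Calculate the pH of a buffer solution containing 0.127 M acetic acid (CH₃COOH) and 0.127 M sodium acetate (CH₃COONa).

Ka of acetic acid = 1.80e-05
pH = 4.74

pKa = -log(1.80e-05) = 4.74. pH = pKa + log([A⁻]/[HA]) = 4.74 + log(0.127/0.127)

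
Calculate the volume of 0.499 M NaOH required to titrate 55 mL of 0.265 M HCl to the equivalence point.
V_{base} = 29.2 mL

At equivalence: moles acid = moles base.
moles HCl = 0.265 M × 0.055 L = 0.014575 mol
V_NaOH = 0.014575 mol ÷ 0.499 M = 0.02921 L = 29.2 mL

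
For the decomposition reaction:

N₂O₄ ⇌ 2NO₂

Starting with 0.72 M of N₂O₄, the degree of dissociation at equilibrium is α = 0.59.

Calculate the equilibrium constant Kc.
K_c = 2.4452

x = α·[A]₀ = 0.59 × 0.72 = 0.4248 M dissociated.
At eq: [N₂O₄] = 0.72 − 0.4248 = 0.2952 M; [NO₂] = 2x = 0.8496 M.
Kc = [NO₂]²/[N₂O₄] = (0.8496)²/0.2952 = 2.445.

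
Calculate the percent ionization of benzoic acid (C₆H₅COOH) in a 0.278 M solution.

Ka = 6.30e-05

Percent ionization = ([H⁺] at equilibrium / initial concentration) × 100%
Percent ionization = 1.49%

Let x = [H⁺]. Ka = x²/(C - x) ⇒ x² + (6.30e-05)x - (6.30e-05)(0.278) = 0. x = 4.1536e-03. Percent = (4.1536e-03/0.278) × 100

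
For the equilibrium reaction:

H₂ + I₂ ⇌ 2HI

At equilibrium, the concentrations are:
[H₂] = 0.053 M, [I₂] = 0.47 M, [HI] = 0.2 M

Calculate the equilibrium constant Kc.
K_c = 1.6058

Kc = ([HI]^2) / ([H₂] × [I₂])
   = ((0.2)^2) / ((0.053)·(0.47))
   = 0.04 / 0.02491 = 1.6058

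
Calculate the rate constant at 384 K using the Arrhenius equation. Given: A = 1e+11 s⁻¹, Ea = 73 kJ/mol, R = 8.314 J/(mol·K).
1.17e+01 s⁻¹

k = A·exp(-Ea/(R·T)) = 1e+11·exp(-73000/(8.314·384)) = 1e+11·exp(-22.8655) = 1e+11·1.1739e-10 = 1.17e+01 s⁻¹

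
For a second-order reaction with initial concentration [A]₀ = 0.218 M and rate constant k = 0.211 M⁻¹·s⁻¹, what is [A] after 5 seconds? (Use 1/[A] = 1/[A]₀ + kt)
0.1772 M

1/[A] = 1/[A]₀ + k·t = 1/0.218 + (0.211)·(5) = 4.5872 + 1.0550 = 5.6422
[A] = 1/5.6422 = 0.1772 M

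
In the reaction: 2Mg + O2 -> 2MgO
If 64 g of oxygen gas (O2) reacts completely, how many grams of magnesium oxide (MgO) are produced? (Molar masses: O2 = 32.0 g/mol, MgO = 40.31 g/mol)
Moles of O2 = 64 g ÷ 32.0 g/mol = 2 mol
Mole ratio: 2 mol MgO / 1 mol O2
Moles of MgO = 2 × (2/1) = 4 mol
Mass of MgO = 4 mol × 40.31 g/mol = 161.2 g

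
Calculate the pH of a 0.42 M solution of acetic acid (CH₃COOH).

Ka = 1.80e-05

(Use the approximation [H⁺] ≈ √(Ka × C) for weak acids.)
pH = 2.56

[H⁺] = √(Ka × C) = √(1.80e-05 × 0.42) = 2.7495e-03. pH = -log(2.7495e-03)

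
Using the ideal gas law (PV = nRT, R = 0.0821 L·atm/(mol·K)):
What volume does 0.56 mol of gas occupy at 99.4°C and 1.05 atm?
T = 99.4°C + 273.15 = 372.55 K
V = nRT/P = (0.56 × 0.0821 × 372.55) / 1.05
V = 16.31 L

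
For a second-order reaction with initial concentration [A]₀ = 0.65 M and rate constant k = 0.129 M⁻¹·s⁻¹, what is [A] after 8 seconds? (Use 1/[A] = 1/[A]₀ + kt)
0.3890 M

1/[A] = 1/[A]₀ + k·t = 1/0.65 + (0.129)·(8) = 1.5385 + 1.0320 = 2.5705
[A] = 1/2.5705 = 0.3890 M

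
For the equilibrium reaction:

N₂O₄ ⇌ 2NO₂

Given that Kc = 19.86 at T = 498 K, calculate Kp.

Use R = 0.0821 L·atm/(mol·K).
K_p = 811.9920

Δn = (moles gaseous products) − (moles gaseous reactants) = 1
T = 498 K; RT = 0.0821 × 498 = 40.8858
Kp = Kc·(RT)^Δn = 19.86 × (40.8858)^1 = 19.86 × 40.8858 = 811.9920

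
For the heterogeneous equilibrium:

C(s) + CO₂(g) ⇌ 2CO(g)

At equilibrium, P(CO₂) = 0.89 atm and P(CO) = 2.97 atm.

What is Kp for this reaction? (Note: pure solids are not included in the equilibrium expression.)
K_p = 9.911

Solid C is excluded.
Kp = P(CO)²/P(CO₂) = (2.97)²/0.89 = 8.821/0.89 = 9.911.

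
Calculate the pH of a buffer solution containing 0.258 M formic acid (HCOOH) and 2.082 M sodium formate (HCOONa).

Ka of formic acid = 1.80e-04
pH = 4.65

pKa = -log(1.80e-04) = 3.74. pH = pKa + log([A⁻]/[HA]) = 3.74 + log(2.082/0.258)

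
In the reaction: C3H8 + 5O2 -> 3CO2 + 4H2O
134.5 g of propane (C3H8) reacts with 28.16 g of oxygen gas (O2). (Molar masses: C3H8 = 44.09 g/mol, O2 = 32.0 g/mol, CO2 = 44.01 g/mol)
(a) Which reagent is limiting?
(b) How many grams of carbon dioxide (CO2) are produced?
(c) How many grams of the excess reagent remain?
(a) O2, (b) 23.24 g, (c) 126.7 g

Moles of C3H8 = 134.5 g ÷ 44.09 g/mol = 3.05058 mol
Moles of O2 = 28.16 g ÷ 32.0 g/mol = 0.88 mol
Moles ÷ coefficient: C3H8: 3.05058/1 = 3.051, O2: 0.88/5 = 0.176
(a) O2 has the smaller value, so O2 is the limiting reagent.
(b) Moles of CO2 = 0.88 mol O2 × (3/5) = 0.528 mol; mass = 0.528 mol × 44.01 g/mol = 23.24 g
(c) C3H8 consumed = 0.88 × (1/5) = 0.176 mol; remaining = 3.05058 − 0.176 = 2.87458 mol; mass = 2.87458 mol × 44.09 g/mol = 126.7 g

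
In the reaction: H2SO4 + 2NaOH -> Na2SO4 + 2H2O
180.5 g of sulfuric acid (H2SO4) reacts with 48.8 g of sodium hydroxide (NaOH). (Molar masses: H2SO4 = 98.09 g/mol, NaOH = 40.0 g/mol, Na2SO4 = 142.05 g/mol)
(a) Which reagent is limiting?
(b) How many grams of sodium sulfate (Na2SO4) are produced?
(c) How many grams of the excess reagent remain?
(a) NaOH, (b) 86.65 g, (c) 120.7 g

Moles of H2SO4 = 180.5 g ÷ 98.09 g/mol = 1.84015 mol
Moles of NaOH = 48.8 g ÷ 40.0 g/mol = 1.22 mol
Moles ÷ coefficient: H2SO4: 1.84015/1 = 1.84, NaOH: 1.22/2 = 0.61
(a) NaOH has the smaller value, so NaOH is the limiting reagent.
(b) Moles of Na2SO4 = 1.22 mol NaOH × (1/2) = 0.61 mol; mass = 0.61 mol × 142.05 g/mol = 86.65 g
(c) H2SO4 consumed = 1.22 × (1/2) = 0.61 mol; remaining = 1.84015 − 0.61 = 1.23015 mol; mass = 1.23015 mol × 98.09 g/mol = 120.7 g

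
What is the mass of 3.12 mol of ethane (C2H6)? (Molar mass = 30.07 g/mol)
Mass = 3.12 mol × 30.07 g/mol = 93.82 g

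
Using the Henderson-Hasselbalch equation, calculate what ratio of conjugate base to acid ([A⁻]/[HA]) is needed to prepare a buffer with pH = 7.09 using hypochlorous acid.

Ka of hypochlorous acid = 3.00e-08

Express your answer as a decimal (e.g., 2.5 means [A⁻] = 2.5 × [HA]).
[A⁻]/[HA] = 0.369

pKa = −log(3.00e-08) = 7.5229. pH = pKa + log([A⁻]/[HA]). 7.09 = 7.5229 + log(ratio). log(ratio) = 7.09 − 7.5229 = -0.4329. ratio = 10^(-0.4329) = 0.369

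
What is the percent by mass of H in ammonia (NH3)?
Mass of H in formula = 1.008 × 3 = 3.024 g/mol
Molar mass = 17.03 g/mol
% H = (3.024/17.03) × 100% = 17.76%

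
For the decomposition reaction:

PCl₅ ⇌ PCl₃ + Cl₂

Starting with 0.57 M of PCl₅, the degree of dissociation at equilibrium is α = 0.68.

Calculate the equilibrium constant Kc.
K_c = 0.8237

x = α·[A]₀ = 0.68 × 0.57 = 0.3876 M dissociated.
At eq: [PCl₅] = 0.57 − 0.3876 = 0.1824 M; [PCl₃] = [Cl₂] = x = 0.3876 M.
Kc = [PCl₃][Cl₂]/[PCl₅] = (0.3876)²/0.1824 = 0.8237.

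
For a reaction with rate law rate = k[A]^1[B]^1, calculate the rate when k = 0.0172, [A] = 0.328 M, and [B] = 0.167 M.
0.0009421 M/s

rate = k·[A]^1·[B]^1 = 0.0172·(0.328)^1·(0.167)^1 = 0.0172·0.328·0.167 = 0.0009421 M/s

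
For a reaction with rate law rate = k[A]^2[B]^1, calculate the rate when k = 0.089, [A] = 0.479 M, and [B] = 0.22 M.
0.004492 M/s

rate = k·[A]^2·[B]^1 = 0.089·(0.479)^2·(0.22)^1 = 0.089·0.229441·0.22 = 0.004492 M/s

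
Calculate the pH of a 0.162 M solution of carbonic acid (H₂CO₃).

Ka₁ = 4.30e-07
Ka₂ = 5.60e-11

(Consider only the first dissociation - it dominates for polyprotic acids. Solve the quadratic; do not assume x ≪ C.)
pH = 3.58

x² + Ka₁·x − Ka₁·C = 0 with Ka₁ = 4.30e-07, C = 0.162.
x = (−Ka₁ + √(Ka₁² + 4·Ka₁·C))/2 = 2.6372e-04 M, so pH = 3.58.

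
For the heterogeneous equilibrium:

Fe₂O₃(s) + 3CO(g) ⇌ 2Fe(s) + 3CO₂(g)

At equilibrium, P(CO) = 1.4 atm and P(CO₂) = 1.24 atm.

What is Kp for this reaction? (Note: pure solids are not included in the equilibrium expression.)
K_p = 0.695

Solids (Fe₂O₃, Fe) are excluded.
Kp = P(CO₂)³/P(CO)³ = (1.24)³/(1.4)³ = 1.907/2.744 = 0.695.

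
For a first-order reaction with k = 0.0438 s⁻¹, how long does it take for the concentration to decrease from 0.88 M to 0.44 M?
15.83 s

From ln[A] = ln[A]₀ - k·t: t = ln([A]₀/[A])/k = ln(0.88/0.44)/0.0438 = ln(2.0000)/0.0438 = 0.6931/0.0438 = 15.83 s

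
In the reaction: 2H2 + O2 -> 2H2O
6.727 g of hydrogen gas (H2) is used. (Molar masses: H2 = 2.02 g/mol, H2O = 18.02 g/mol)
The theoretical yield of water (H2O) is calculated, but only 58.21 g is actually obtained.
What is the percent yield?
Moles of H2 = 6.727 g ÷ 2.02 g/mol = 3.3302 mol
Mole ratio: 2 mol H2O / 2 mol H2
Moles of H2O = 3.3302 × (2/2) = 3.3302 mol
Theoretical yield = 3.3302 mol × 18.02 g/mol = 60.01 g
Actual yield = 58.21 g
Percent yield = (58.21 / 60.01) × 100% = 97.0%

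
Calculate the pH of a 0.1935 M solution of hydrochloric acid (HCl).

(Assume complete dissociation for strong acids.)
pH = 0.71

[H⁺] = 0.1935 M for strong acid. pH = -log[H⁺] = -log(0.1935)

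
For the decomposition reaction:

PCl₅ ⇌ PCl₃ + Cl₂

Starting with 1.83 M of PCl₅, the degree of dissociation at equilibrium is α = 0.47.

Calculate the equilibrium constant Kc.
K_c = 0.7627

x = α·[A]₀ = 0.47 × 1.83 = 0.8601 M dissociated.
At eq: [PCl₅] = 1.83 − 0.8601 = 0.9699 M; [PCl₃] = [Cl₂] = x = 0.8601 M.
Kc = [PCl₃][Cl₂]/[PCl₅] = (0.8601)²/0.9699 = 0.7627.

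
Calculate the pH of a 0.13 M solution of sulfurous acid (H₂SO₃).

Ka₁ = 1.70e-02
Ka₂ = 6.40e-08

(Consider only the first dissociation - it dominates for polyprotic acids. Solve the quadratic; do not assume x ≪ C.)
pH = 1.41

x² + Ka₁·x − Ka₁·C = 0 with Ka₁ = 1.70e-02, C = 0.13.
x = (−Ka₁ + √(Ka₁² + 4·Ka₁·C))/2 = 3.9273e-02 M, so pH = 1.41.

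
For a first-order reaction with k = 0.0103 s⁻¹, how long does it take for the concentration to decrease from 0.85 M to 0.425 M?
67.30 s

From ln[A] = ln[A]₀ - k·t: t = ln([A]₀/[A])/k = ln(0.85/0.425)/0.0103 = ln(2.0000)/0.0103 = 0.6931/0.0103 = 67.30 s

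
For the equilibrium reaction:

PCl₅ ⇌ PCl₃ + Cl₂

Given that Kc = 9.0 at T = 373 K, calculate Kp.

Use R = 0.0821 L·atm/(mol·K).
K_p = 275.6097

Δn = (moles gaseous products) − (moles gaseous reactants) = 1
T = 373 K; RT = 0.0821 × 373 = 30.6233
Kp = Kc·(RT)^Δn = 9.0 × (30.6233)^1 = 9.0 × 30.6233 = 275.6097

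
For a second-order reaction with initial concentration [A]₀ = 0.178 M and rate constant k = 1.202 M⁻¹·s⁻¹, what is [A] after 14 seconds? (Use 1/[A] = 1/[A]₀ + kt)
0.0446 M

1/[A] = 1/[A]₀ + k·t = 1/0.178 + (1.202)·(14) = 5.6180 + 16.8280 = 22.4460
[A] = 1/22.4460 = 0.0446 M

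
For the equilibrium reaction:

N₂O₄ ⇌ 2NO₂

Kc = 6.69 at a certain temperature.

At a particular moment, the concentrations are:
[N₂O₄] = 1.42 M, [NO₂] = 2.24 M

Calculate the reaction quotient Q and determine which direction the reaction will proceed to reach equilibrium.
Q = 3.534, Q < K, reaction proceeds forward (toward products)

Q = ([NO₂]^2) / ([N₂O₄])
  = ((2.24)^2) / ((1.42)) = 5.0176/1.42 = 3.534
Since Q = 3.534 < Kc = 6.69, the reaction proceeds forward (toward products) to reach equilibrium.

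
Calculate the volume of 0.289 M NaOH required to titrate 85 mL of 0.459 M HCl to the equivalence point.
V_{base} = 135.0 mL

At equivalence: moles acid = moles base.
moles HCl = 0.459 M × 0.085 L = 0.039015 mol
V_NaOH = 0.039015 mol ÷ 0.289 M = 0.135 L = 135.0 mL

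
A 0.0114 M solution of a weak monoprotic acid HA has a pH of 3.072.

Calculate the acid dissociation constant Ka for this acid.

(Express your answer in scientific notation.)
K_a = 6.80e-05

[H⁺] = 10^(−pH) = 10^(−3.072) = 8.472e-04 M. For HA ⇌ H⁺ + A⁻, Ka = x²/(C − x) = (8.472e-04)²/(0.0114 − 8.472e-04) = 6.80e-05.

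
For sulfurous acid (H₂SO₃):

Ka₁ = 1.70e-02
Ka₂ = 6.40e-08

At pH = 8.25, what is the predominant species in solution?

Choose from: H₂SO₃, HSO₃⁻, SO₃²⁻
SO₃²⁻

pKa1 = 1.77, pKa2 = 7.19. Each pKa is the crossover between adjacent species; pH = 8.25 lies in the region where SO₃²⁻ predominates.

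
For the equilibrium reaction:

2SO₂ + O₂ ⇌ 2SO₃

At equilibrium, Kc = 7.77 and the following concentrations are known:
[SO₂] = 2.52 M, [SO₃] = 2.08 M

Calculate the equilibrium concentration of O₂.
[O₂] = 0.0877 M

Kc = ([SO₃]^2) / ([SO₂]^2 × [O₂]) = 7.77
[O₂]^1 = (product terms)/(Kc · other reactant terms) = 4.3264 / (7.77 · 6.3504) = 0.087681
[O₂] = 0.0877 M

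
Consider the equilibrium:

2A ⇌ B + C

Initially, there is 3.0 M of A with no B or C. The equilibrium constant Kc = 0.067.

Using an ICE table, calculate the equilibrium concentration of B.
[B] = 0.512 M

ICE: [A] = 3.0 − 2x, [B] = [C] = x.
Kc = x²/(3.0 − 2x)² = 0.067 ⇒ √Kc = x/(3.0 − 2x).
x = √0.067·3.0/(1 + 2√0.067) = 0.25884·3.0/1.5177 = 0.51165.
[B] = x = 0.512 M.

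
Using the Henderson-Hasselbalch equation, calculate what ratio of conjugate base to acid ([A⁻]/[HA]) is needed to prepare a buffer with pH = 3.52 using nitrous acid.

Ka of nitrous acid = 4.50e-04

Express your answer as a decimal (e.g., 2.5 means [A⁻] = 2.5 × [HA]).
[A⁻]/[HA] = 1.490

pKa = −log(4.50e-04) = 3.3468. pH = pKa + log([A⁻]/[HA]). 3.52 = 3.3468 + log(ratio). log(ratio) = 3.52 − 3.3468 = 0.1732. ratio = 10^(0.1732) = 1.490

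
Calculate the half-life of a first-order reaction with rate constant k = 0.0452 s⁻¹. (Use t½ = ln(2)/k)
15.34 s

t½ = ln(2)/k = 0.6931/0.0452 = 15.34 s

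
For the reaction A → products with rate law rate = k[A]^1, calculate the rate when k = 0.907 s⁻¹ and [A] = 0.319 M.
0.2893 M/s

rate = k·[A]^1 = 0.907·(0.319)^1 = 0.907·0.319 = 0.2893 M/s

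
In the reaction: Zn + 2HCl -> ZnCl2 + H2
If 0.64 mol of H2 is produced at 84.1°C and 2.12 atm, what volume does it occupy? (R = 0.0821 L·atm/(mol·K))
T = 84.1°C + 273.15 = 357.25 K
V = nRT/P = (0.64 × 0.0821 × 357.25) / 2.12
V = 8.85 L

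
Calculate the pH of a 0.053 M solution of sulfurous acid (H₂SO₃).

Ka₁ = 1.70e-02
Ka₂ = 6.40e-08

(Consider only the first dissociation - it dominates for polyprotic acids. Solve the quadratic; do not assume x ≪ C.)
pH = 1.64

x² + Ka₁·x − Ka₁·C = 0 with Ka₁ = 1.70e-02, C = 0.053.
x = (−Ka₁ + √(Ka₁² + 4·Ka₁·C))/2 = 2.2697e-02 M, so pH = 1.64.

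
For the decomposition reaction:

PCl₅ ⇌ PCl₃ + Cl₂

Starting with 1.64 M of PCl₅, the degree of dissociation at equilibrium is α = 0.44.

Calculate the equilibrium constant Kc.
K_c = 0.5670

x = α·[A]₀ = 0.44 × 1.64 = 0.7216 M dissociated.
At eq: [PCl₅] = 1.64 − 0.7216 = 0.9184 M; [PCl₃] = [Cl₂] = x = 0.7216 M.
Kc = [PCl₃][Cl₂]/[PCl₅] = (0.7216)²/0.9184 = 0.567.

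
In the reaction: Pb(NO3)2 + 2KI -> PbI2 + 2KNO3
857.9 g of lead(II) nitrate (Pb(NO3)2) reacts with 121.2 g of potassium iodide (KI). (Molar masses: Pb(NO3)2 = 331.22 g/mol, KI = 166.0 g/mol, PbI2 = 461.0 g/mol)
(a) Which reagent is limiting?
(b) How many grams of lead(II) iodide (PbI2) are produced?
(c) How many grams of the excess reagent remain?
(a) KI, (b) 168.3 g, (c) 737 g

Moles of Pb(NO3)2 = 857.9 g ÷ 331.22 g/mol = 2.59012 mol
Moles of KI = 121.2 g ÷ 166.0 g/mol = 0.73012 mol
Moles ÷ coefficient: Pb(NO3)2: 2.59012/1 = 2.59, KI: 0.73012/2 = 0.3651
(a) KI has the smaller value, so KI is the limiting reagent.
(b) Moles of PbI2 = 0.73012 mol KI × (1/2) = 0.36506 mol; mass = 0.36506 mol × 461.0 g/mol = 168.3 g
(c) Pb(NO3)2 consumed = 0.73012 × (1/2) = 0.36506 mol; remaining = 2.59012 − 0.36506 = 2.22506 mol; mass = 2.22506 mol × 331.22 g/mol = 737 g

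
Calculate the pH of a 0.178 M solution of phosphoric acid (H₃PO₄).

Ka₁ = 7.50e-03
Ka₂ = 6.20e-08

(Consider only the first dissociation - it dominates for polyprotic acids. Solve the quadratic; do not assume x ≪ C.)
pH = 1.48

x² + Ka₁·x − Ka₁·C = 0 with Ka₁ = 7.50e-03, C = 0.178.
x = (−Ka₁ + √(Ka₁² + 4·Ka₁·C))/2 = 3.2980e-02 M, so pH = 1.48.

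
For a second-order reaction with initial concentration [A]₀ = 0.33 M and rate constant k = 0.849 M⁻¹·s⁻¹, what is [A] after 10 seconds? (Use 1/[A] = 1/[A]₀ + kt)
0.0868 M

1/[A] = 1/[A]₀ + k·t = 1/0.33 + (0.849)·(10) = 3.0303 + 8.4900 = 11.5203
[A] = 1/11.5203 = 0.0868 M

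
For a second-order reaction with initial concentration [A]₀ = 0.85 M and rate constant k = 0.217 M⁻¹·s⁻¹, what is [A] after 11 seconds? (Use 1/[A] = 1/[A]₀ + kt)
0.2806 M

1/[A] = 1/[A]₀ + k·t = 1/0.85 + (0.217)·(11) = 1.1765 + 2.3870 = 3.5635
[A] = 1/3.5635 = 0.2806 M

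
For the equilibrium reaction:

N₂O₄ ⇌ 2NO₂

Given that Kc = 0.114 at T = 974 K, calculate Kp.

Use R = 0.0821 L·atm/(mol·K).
K_p = 9.1161

Δn = (moles gaseous products) − (moles gaseous reactants) = 1
T = 974 K; RT = 0.0821 × 974 = 79.9654
Kp = Kc·(RT)^Δn = 0.114 × (79.9654)^1 = 0.114 × 79.9654 = 9.1161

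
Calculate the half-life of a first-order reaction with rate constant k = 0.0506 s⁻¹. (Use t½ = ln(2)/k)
13.70 s

t½ = ln(2)/k = 0.6931/0.0506 = 13.70 s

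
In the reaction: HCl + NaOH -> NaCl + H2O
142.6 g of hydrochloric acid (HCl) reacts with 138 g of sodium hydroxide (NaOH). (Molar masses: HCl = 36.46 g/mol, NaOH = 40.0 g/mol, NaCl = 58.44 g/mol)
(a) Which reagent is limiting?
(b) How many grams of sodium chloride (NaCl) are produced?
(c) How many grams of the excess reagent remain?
(a) NaOH, (b) 201.6 g, (c) 16.81 g

Moles of HCl = 142.6 g ÷ 36.46 g/mol = 3.91114 mol
Moles of NaOH = 138 g ÷ 40.0 g/mol = 3.45 mol
Moles ÷ coefficient: HCl: 3.91114/1 = 3.911, NaOH: 3.45/1 = 3.45
(a) NaOH has the smaller value, so NaOH is the limiting reagent.
(b) Moles of NaCl = 3.45 mol NaOH × (1/1) = 3.45 mol; mass = 3.45 mol × 58.44 g/mol = 201.6 g
(c) HCl consumed = 3.45 × (1/1) = 3.45 mol; remaining = 3.91114 − 3.45 = 0.461135 mol; mass = 0.461135 mol × 36.46 g/mol = 16.81 g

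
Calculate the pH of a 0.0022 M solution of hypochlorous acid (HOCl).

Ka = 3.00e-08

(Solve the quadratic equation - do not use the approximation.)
pH = 5.09

x² + Ka×x - Ka×C = 0. Using quadratic formula: [H⁺] = 8.1091e-06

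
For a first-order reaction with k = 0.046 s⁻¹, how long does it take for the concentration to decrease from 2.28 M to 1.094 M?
15.96 s

From ln[A] = ln[A]₀ - k·t: t = ln([A]₀/[A])/k = ln(2.28/1.094)/0.046 = ln(2.0841)/0.046 = 0.7343/0.046 = 15.96 s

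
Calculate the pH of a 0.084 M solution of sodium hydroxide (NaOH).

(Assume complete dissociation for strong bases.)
pH = 12.92

[OH⁻] = 0.084 M for strong base. pOH = -log[OH⁻] = 1.08, pH = 14 - pOH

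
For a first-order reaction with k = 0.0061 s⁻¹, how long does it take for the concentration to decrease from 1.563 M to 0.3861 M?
229.22 s

From ln[A] = ln[A]₀ - k·t: t = ln([A]₀/[A])/k = ln(1.563/0.3861)/0.0061 = ln(4.0482)/0.0061 = 1.3983/0.0061 = 229.22 s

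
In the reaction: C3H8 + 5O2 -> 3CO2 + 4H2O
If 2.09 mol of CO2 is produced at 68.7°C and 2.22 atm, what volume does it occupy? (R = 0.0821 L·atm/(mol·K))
T = 68.7°C + 273.15 = 341.85 K
V = nRT/P = (2.09 × 0.0821 × 341.85) / 2.22
V = 26.42 L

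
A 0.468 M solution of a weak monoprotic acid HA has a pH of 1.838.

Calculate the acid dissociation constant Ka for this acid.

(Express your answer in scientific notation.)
K_a = 4.65e-04

[H⁺] = 10^(−pH) = 10^(−1.838) = 1.452e-02 M. For HA ⇌ H⁺ + A⁻, Ka = x²/(C − x) = (1.452e-02)²/(0.468 − 1.452e-02) = 4.65e-04.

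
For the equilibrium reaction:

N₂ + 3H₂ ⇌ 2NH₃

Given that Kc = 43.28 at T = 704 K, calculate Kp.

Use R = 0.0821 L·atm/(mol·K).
K_p = 0.0130

Δn = (moles gaseous products) − (moles gaseous reactants) = -2
T = 704 K; RT = 0.0821 × 704 = 57.7984
Kp = Kc·(RT)^Δn = 43.28 × (57.7984)^-2 = 43.28 × 0.000299342 = 0.0130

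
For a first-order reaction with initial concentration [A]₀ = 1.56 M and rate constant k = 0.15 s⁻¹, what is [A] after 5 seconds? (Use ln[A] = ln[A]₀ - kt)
0.7369 M

ln[A] = ln[A]₀ - k·t = ln(1.56) - (0.15)·(5) = 0.4447 - 0.7500 = -0.3053
[A] = e^(-0.3053) = 0.7369 M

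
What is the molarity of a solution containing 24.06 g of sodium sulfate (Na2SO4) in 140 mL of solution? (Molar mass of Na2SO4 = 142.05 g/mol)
Moles of Na2SO4 = 24.06 g ÷ 142.05 g/mol = 0.169377 mol
Volume = 140 mL = 0.14 L
Molarity = 0.169377 mol ÷ 0.14 L = 1.21 M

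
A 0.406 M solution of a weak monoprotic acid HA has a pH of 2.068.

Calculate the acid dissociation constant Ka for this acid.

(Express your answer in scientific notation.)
K_a = 1.84e-04

[H⁺] = 10^(−pH) = 10^(−2.068) = 8.551e-03 M. For HA ⇌ H⁺ + A⁻, Ka = x²/(C − x) = (8.551e-03)²/(0.406 − 8.551e-03) = 1.84e-04.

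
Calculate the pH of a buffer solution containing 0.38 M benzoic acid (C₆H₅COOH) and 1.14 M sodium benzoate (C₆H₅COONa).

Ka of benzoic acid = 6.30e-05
pH = 4.68

pKa = -log(6.30e-05) = 4.20. pH = pKa + log([A⁻]/[HA]) = 4.20 + log(1.14/0.38)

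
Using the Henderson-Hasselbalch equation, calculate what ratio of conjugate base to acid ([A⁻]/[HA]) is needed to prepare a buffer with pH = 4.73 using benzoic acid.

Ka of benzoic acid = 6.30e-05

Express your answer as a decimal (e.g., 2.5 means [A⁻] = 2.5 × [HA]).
[A⁻]/[HA] = 3.383

pKa = −log(6.30e-05) = 4.2007. pH = pKa + log([A⁻]/[HA]). 4.73 = 4.2007 + log(ratio). log(ratio) = 4.73 − 4.2007 = 0.5293. ratio = 10^(0.5293) = 3.383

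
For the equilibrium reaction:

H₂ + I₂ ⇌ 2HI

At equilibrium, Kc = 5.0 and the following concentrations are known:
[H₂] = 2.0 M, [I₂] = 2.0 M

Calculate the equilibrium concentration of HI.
[HI] = 4.4721 M

Kc = ([HI]^2) / ([H₂] × [I₂]) = 5.0
[HI]^2 = Kc · (reactant terms)/(other product terms) = 5.0 · 4 / 1 = 20
[HI] = (20)^(1/2) = 4.4721 M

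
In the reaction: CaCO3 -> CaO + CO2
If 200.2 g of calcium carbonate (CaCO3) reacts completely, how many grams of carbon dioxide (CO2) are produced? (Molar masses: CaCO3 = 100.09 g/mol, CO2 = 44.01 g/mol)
Moles of CaCO3 = 200.2 g ÷ 100.09 g/mol = 2.0002 mol
Mole ratio: 1 mol CO2 / 1 mol CaCO3
Moles of CO2 = 2.0002 × (1/1) = 2.0002 mol
Mass of CO2 = 2.0002 mol × 44.01 g/mol = 88.03 g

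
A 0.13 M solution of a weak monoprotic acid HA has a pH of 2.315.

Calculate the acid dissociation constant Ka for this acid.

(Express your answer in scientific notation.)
K_a = 1.87e-04

[H⁺] = 10^(−pH) = 10^(−2.315) = 4.842e-03 M. For HA ⇌ H⁺ + A⁻, Ka = x²/(C − x) = (4.842e-03)²/(0.13 − 4.842e-03) = 1.87e-04.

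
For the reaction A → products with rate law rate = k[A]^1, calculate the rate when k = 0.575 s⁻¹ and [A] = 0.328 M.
0.1886 M/s

rate = k·[A]^1 = 0.575·(0.328)^1 = 0.575·0.328 = 0.1886 M/s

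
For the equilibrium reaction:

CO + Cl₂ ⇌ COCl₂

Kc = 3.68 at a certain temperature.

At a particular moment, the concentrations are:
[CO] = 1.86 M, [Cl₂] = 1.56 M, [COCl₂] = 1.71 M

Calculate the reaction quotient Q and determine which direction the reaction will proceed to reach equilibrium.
Q = 0.589, Q < K, reaction proceeds forward (toward products)

Q = ([COCl₂]) / ([CO] × [Cl₂])
  = ((1.71)) / ((1.86)·(1.56)) = 1.71/2.9016 = 0.5893
Since Q = 0.5893 < Kc = 3.68, the reaction proceeds forward (toward products) to reach equilibrium.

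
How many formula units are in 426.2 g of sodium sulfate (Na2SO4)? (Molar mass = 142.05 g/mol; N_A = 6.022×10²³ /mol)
Moles = 426.2 g ÷ 142.05 g/mol = 3.00035 mol
Formula units = 3.00035 mol × 6.022×10²³ /mol = 1.807e+24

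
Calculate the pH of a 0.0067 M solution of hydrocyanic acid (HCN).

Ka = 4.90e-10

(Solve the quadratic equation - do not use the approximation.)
pH = 5.74

x² + Ka×x - Ka×C = 0. Using quadratic formula: [H⁺] = 1.8117e-06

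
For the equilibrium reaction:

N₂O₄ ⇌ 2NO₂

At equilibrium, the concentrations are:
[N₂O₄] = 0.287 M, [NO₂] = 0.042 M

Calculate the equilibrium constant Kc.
K_c = 6.15e-03

Kc = ([NO₂]^2) / ([N₂O₄])
   = ((0.042)^2) / ((0.287))
   = 0.001764 / 0.287 = 6.15e-03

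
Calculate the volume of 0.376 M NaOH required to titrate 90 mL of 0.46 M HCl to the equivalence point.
V_{base} = 110.1 mL

At equivalence: moles acid = moles base.
moles HCl = 0.46 M × 0.09 L = 0.0414 mol
V_NaOH = 0.0414 mol ÷ 0.376 M = 0.1101 L = 110.1 mL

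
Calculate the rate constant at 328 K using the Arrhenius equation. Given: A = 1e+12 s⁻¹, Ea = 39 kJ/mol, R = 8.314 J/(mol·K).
6.15e+05 s⁻¹

k = A·exp(-Ea/(R·T)) = 1e+12·exp(-39000/(8.314·328)) = 1e+12·exp(-14.3015) = 1e+12·6.1511e-07 = 6.15e+05 s⁻¹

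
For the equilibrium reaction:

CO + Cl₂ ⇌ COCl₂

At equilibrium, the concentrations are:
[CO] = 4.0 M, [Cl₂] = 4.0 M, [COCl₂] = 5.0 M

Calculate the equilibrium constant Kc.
K_c = 0.3125

Kc = ([COCl₂]) / ([CO] × [Cl₂])
   = ((5.0)) / ((4.0)·(4.0))
   = 5 / 16 = 0.3125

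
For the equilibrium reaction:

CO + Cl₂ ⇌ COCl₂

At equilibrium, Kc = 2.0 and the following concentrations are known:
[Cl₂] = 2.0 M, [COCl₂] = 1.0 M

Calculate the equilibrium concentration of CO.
[CO] = 0.2500 M

Kc = ([COCl₂]) / ([CO] × [Cl₂]) = 2.0
[CO]^1 = (product terms)/(Kc · other reactant terms) = 1 / (2.0 · 2) = 0.25
[CO] = 0.2500 M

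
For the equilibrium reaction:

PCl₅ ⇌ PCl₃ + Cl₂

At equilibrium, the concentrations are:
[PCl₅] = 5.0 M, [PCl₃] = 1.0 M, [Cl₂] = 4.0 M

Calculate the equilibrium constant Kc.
K_c = 0.8000

Kc = ([PCl₃] × [Cl₂]) / ([PCl₅])
   = ((1.0)·(4.0)) / ((5.0))
   = 4 / 5 = 0.8000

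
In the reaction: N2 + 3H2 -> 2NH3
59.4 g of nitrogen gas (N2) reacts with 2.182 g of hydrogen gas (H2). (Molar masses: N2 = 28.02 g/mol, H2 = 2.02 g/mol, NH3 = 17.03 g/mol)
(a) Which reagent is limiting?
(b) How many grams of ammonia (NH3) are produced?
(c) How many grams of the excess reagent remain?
(a) H2, (b) 12.26 g, (c) 49.31 g

Moles of N2 = 59.4 g ÷ 28.02 g/mol = 2.11991 mol
Moles of H2 = 2.182 g ÷ 2.02 g/mol = 1.0802 mol
Moles ÷ coefficient: N2: 2.11991/1 = 2.12, H2: 1.0802/3 = 0.3601
(a) H2 has the smaller value, so H2 is the limiting reagent.
(b) Moles of NH3 = 1.0802 mol H2 × (2/3) = 0.720132 mol; mass = 0.720132 mol × 17.03 g/mol = 12.26 g
(c) N2 consumed = 1.0802 × (1/3) = 0.360066 mol; remaining = 2.11991 − 0.360066 = 1.75985 mol; mass = 1.75985 mol × 28.02 g/mol = 49.31 g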